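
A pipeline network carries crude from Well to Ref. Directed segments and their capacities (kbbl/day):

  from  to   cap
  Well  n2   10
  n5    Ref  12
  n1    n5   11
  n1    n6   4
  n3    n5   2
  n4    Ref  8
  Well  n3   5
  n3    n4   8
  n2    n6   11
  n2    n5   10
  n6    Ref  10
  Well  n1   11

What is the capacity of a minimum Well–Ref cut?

26

Augment Well→n1→n5→Ref: bottleneck 11, flow now 11.
Augment Well→n2→n5→Ref: bottleneck 1, flow now 12.
Augment Well→n2→n6→Ref: bottleneck 9, flow now 21.
Augment Well→n3→n4→Ref: bottleneck 5, flow now 26.
No augmenting path remains; maximum flow = 26.
By max-flow min-cut, the minimum cut capacity equals the max flow.
In the residual graph, reachable from Well: {Well}.
Min-cut edges: Well→n1 (11), Well→n2 (10), Well→n3 (5); capacity 11 + 10 + 5 = 26.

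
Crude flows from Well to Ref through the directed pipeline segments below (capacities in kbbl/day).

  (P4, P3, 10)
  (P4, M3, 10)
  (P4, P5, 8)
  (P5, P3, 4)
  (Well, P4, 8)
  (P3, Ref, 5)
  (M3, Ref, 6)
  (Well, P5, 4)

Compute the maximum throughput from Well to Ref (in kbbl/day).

Augment Well→P5→P3→Ref: bottleneck 4, flow now 4.
Augment Well→P4→M3→Ref: bottleneck 6, flow now 10.
Augment Well→P4→P3→Ref: bottleneck 1, flow now 11.
No augmenting path remains; maximum flow = 11.
In the residual graph, reachable from Well: {Well, P5, P4, M3, P3}.
Min-cut edges: M3→Ref (6), P3→Ref (5); capacity 6 + 5 = 11.
This cut is saturated, so no flow can exceed 11.

11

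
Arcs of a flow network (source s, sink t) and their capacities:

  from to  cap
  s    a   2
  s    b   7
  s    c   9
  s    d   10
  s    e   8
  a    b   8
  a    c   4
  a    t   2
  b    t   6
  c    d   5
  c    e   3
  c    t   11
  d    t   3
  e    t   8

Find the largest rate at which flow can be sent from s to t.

28

Augment s→a→t: bottleneck 2, flow now 2.
Augment s→b→t: bottleneck 6, flow now 8.
Augment s→c→t: bottleneck 9, flow now 17.
Augment s→d→t: bottleneck 3, flow now 20.
Augment s→e→t: bottleneck 8, flow now 28.
No augmenting path remains; maximum flow = 28.
In the residual graph, reachable from s: {s, b, d}.
Min-cut edges: s→a (2), s→c (9), s→e (8), b→t (6), d→t (3); capacity 2 + 9 + 8 + 6 + 3 = 28.
This cut is saturated, so no flow can exceed 28.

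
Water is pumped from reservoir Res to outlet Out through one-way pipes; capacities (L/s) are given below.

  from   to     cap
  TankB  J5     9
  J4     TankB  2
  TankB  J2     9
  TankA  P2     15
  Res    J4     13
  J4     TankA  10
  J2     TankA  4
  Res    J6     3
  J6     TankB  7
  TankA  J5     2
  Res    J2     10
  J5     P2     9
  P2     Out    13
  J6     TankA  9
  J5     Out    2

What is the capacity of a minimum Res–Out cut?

Augment Res→J2→TankA→J5→Out: bottleneck 2, flow now 2.
Augment Res→J2→TankA→P2→Out: bottleneck 2, flow now 4.
Augment Res→J4→TankA→P2→Out: bottleneck 10, flow now 14.
Augment Res→J6→TankA→P2→Out: bottleneck 1, flow now 15.
No augmenting path remains; maximum flow = 15.
By max-flow min-cut, the minimum cut capacity equals the max flow.
In the residual graph, reachable from Res: {Res, J2, J4, J6, TankA, TankB, J5, P2}.
Min-cut edges: J5→Out (2), P2→Out (13); capacity 2 + 13 = 15.

15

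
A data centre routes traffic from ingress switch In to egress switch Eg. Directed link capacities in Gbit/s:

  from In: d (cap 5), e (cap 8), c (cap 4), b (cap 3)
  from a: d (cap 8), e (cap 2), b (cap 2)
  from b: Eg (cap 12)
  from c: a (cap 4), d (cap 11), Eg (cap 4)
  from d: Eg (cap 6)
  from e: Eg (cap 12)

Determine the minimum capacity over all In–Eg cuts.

20

Augment In→b→Eg: bottleneck 3, flow now 3.
Augment In→c→Eg: bottleneck 4, flow now 7.
Augment In→d→Eg: bottleneck 5, flow now 12.
Augment In→e→Eg: bottleneck 8, flow now 20.
No augmenting path remains; maximum flow = 20.
By max-flow min-cut, the minimum cut capacity equals the max flow.
In the residual graph, reachable from In: {In}.
Min-cut edges: In→b (3), In→c (4), In→d (5), In→e (8); capacity 3 + 4 + 5 + 8 = 20.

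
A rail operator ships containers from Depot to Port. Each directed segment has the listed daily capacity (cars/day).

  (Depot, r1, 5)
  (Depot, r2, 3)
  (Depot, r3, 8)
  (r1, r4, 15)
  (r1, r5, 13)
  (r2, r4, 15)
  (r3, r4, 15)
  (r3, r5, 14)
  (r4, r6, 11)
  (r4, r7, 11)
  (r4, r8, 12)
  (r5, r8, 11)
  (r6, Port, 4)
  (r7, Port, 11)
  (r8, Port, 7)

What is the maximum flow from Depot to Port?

16

Augment Depot→r1→r4→r6→Port: bottleneck 4, flow now 4.
Augment Depot→r1→r4→r7→Port: bottleneck 1, flow now 5.
Augment Depot→r2→r4→r7→Port: bottleneck 3, flow now 8.
Augment Depot→r3→r4→r7→Port: bottleneck 7, flow now 15.
Augment Depot→r3→r4→r8→Port: bottleneck 1, flow now 16.
No augmenting path remains; maximum flow = 16.
In the residual graph, reachable from Depot: {Depot}.
Min-cut edges: Depot→r1 (5), Depot→r2 (3), Depot→r3 (8); capacity 5 + 3 + 8 = 16.
This cut is saturated, so no flow can exceed 16.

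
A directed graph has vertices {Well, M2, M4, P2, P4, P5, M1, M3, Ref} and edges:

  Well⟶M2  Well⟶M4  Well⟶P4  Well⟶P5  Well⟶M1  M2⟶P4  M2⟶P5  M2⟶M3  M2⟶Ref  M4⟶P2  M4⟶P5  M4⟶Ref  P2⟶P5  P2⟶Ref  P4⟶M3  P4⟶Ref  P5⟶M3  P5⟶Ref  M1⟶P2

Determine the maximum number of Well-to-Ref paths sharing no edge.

Assign every edge capacity 1; by Menger, the answer equals the max flow.
Path Well→M2→Ref (+1); total 1.
Path Well→M4→Ref (+1); total 2.
Path Well→P4→Ref (+1); total 3.
Path Well→P5→Ref (+1); total 4.
Path Well→M1→P2→Ref (+1); total 5.
No residual Well→Ref path; max flow = 5.
Certifying cut of size 5: {Well→M1, Well→M2, Well→M4, Well→P4, Well→P5}.

5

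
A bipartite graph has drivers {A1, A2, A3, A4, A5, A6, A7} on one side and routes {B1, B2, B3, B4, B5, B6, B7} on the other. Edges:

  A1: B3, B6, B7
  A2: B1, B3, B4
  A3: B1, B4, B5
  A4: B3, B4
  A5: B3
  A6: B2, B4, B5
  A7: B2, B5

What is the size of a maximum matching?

6

Unit-capacity flow: source→left, listed edges, right→sink; max matching = max flow.
Augmenting path A1→B3 (+1); matched 1.
Augmenting path A2→B1 (+1); matched 2.
Augmenting path A3→B4 (+1); matched 3.
Augmenting path A6→B2 (+1); matched 4.
Augmenting path A7→B5 (+1); matched 5.
Augmenting path A4→B3→A1→B6 (+1); matched 6.
No augmenting path remains; maximum matching = 6.
König certificate: {A1, B1, B2, B3, B4, B5} is a vertex cover of size 6 (every listed pair touches it), so no matching can be larger.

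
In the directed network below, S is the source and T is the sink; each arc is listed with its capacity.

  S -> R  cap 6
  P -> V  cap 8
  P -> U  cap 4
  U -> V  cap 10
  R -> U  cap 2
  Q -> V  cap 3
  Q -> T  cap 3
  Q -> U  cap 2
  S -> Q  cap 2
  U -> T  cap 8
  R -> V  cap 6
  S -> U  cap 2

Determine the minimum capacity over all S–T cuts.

Augment S→Q→T: bottleneck 2, flow now 2.
Augment S→U→T: bottleneck 2, flow now 4.
Augment S→R→U→T: bottleneck 2, flow now 6.
No augmenting path remains; maximum flow = 6.
By max-flow min-cut, the minimum cut capacity equals the max flow.
In the residual graph, reachable from S: {S, R, V}.
Min-cut edges: S→Q (2), S→U (2), R→U (2); capacity 2 + 2 + 2 = 6.

6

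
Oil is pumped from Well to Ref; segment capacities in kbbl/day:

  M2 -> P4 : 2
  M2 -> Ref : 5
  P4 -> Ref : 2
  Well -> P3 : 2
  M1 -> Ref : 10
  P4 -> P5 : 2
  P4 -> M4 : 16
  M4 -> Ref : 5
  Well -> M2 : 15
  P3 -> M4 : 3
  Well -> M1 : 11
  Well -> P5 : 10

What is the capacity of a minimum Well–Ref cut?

19

Augment Well→M2→Ref: bottleneck 5, flow now 5.
Augment Well→M1→Ref: bottleneck 10, flow now 15.
Augment Well→M2→P4→Ref: bottleneck 2, flow now 17.
Augment Well→P3→M4→Ref: bottleneck 2, flow now 19.
No augmenting path remains; maximum flow = 19.
By max-flow min-cut, the minimum cut capacity equals the max flow.
In the residual graph, reachable from Well: {Well, M2, P5, M1}.
Min-cut edges: Well→P3 (2), M2→P4 (2), M2→Ref (5), M1→Ref (10); capacity 2 + 2 + 5 + 10 = 19.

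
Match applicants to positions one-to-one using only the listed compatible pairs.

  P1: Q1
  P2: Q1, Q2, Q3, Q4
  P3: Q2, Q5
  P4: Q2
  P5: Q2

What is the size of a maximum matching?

Unit-capacity flow: source→left, listed edges, right→sink; max matching = max flow.
Augmenting path P1→Q1 (+1); matched 1.
Augmenting path P2→Q2 (+1); matched 2.
Augmenting path P3→Q5 (+1); matched 3.
Augmenting path P4→Q2→P2→Q3 (+1); matched 4.
No augmenting path remains; maximum matching = 4.
König certificate: {P1, P2, P3, Q2} is a vertex cover of size 4 (every listed pair touches it), so no matching can be larger.

4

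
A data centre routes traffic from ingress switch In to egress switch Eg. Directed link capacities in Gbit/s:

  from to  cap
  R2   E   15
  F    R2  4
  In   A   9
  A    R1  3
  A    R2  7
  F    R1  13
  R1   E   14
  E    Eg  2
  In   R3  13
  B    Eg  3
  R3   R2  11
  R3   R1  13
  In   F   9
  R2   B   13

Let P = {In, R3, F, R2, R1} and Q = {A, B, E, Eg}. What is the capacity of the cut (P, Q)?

Edges leaving {In, R3, F, R2, R1}: In→A (9), R2→B (13), R2→E (15), R1→E (14).
Cut capacity = 9 + 13 + 15 + 14 = 51.

51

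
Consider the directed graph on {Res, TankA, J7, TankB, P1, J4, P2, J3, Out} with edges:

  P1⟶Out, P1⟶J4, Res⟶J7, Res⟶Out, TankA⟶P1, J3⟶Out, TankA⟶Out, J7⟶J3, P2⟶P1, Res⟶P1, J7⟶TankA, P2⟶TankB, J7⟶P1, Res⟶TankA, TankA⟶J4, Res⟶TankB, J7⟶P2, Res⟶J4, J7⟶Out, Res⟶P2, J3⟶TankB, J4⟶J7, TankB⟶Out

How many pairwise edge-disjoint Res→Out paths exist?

6

Assign every edge capacity 1; by Menger, the answer equals the max flow.
Path Res→Out (+1); total 1.
Path Res→TankA→Out (+1); total 2.
Path Res→J7→Out (+1); total 3.
Path Res→TankB→Out (+1); total 4.
Path Res→P1→Out (+1); total 5.
Path Res→J4→J7→J3→Out (+1); total 6.
No residual Res→Out path; max flow = 6.
Certifying cut of size 6: {J4→J7, P1→Out, Res→J7, Res→Out, Res→TankA, TankB→Out}.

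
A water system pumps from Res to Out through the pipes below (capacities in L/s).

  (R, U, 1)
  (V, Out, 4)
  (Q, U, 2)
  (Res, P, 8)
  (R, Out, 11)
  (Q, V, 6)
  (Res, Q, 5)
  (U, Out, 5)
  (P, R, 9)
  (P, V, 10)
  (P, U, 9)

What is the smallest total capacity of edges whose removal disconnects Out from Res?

13

Augment Res→P→R→Out: bottleneck 8, flow now 8.
Augment Res→Q→U→Out: bottleneck 2, flow now 10.
Augment Res→Q→V→Out: bottleneck 3, flow now 13.
No augmenting path remains; maximum flow = 13.
By max-flow min-cut, the minimum cut capacity equals the max flow.
In the residual graph, reachable from Res: {Res}.
Min-cut edges: Res→P (8), Res→Q (5); capacity 8 + 5 = 13.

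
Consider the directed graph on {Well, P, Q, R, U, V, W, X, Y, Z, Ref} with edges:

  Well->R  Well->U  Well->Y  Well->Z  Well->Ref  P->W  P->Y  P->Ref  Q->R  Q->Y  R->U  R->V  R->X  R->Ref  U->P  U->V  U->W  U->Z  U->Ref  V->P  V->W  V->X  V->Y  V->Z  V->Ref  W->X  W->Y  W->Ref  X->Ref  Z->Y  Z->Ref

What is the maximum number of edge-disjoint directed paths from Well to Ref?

Assign every edge capacity 1; by Menger, the answer equals the max flow.
Path Well→Ref (+1); total 1.
Path Well→R→Ref (+1); total 2.
Path Well→U→Ref (+1); total 3.
Path Well→Z→Ref (+1); total 4.
No residual Well→Ref path; max flow = 4.
Certifying cut of size 4: {Well→R, Well→Ref, Well→U, Well→Z}.

4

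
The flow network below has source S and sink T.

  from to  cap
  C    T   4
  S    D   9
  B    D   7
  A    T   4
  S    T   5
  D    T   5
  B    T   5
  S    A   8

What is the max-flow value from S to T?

Augment S→T: bottleneck 5, flow now 5.
Augment S→A→T: bottleneck 4, flow now 9.
Augment S→D→T: bottleneck 5, flow now 14.
No augmenting path remains; maximum flow = 14.
In the residual graph, reachable from S: {S, A, D}.
Min-cut edges: S→T (5), A→T (4), D→T (5); capacity 5 + 4 + 5 = 14.
This cut is saturated, so no flow can exceed 14.

14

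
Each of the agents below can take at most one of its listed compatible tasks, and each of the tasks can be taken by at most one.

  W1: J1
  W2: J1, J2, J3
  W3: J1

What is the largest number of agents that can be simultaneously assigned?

2

Unit-capacity flow: source→left, listed edges, right→sink; max matching = max flow.
Augmenting path W1→J1 (+1); matched 1.
Augmenting path W2→J2 (+1); matched 2.
No augmenting path remains; maximum matching = 2.
König certificate: {W2, J1} is a vertex cover of size 2 (every listed pair touches it), so no matching can be larger.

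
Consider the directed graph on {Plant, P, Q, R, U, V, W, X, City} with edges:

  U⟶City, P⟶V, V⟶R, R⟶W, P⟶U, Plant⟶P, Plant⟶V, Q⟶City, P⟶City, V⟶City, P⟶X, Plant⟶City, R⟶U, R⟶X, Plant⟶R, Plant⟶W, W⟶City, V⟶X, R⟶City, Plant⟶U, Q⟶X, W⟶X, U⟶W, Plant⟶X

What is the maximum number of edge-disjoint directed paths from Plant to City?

6

Assign every edge capacity 1; by Menger, the answer equals the max flow.
Path Plant→City (+1); total 1.
Path Plant→P→City (+1); total 2.
Path Plant→R→City (+1); total 3.
Path Plant→U→City (+1); total 4.
Path Plant→V→City (+1); total 5.
Path Plant→W→City (+1); total 6.
No residual Plant→City path; max flow = 6.
Certifying cut of size 6: {Plant→City, Plant→P, Plant→R, Plant→U, Plant→V, Plant→W}.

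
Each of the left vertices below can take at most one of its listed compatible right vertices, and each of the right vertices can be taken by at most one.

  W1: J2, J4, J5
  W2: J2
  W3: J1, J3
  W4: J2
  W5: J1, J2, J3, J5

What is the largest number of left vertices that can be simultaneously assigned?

Unit-capacity flow: source→left, listed edges, right→sink; max matching = max flow.
Augmenting path W1→J2 (+1); matched 1.
Augmenting path W3→J1 (+1); matched 2.
Augmenting path W5→J3 (+1); matched 3.
Augmenting path W2→J2→W1→J4 (+1); matched 4.
No augmenting path remains; maximum matching = 4.
König certificate: {W1, W3, W5, J2} is a vertex cover of size 4 (every listed pair touches it), so no matching can be larger.

4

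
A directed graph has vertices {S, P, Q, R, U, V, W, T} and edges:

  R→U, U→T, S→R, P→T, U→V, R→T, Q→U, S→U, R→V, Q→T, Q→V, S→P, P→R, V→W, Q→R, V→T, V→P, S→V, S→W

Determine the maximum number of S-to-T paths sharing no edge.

Assign every edge capacity 1; by Menger, the answer equals the max flow.
Path S→P→T (+1); total 1.
Path S→R→T (+1); total 2.
Path S→U→T (+1); total 3.
Path S→V→T (+1); total 4.
No residual S→T path; max flow = 4.
Certifying cut of size 4: {S→P, S→R, S→U, S→V}.

4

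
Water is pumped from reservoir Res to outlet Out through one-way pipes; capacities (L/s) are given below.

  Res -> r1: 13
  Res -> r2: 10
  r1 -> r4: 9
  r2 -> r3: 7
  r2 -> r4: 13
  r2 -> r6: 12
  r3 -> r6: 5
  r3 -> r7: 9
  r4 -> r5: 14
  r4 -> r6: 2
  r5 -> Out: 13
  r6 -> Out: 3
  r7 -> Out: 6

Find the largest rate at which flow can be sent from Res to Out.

19

Augment Res→r2→r6→Out: bottleneck 3, flow now 3.
Augment Res→r1→r4→r5→Out: bottleneck 9, flow now 12.
Augment Res→r2→r3→r7→Out: bottleneck 6, flow now 18.
Augment Res→r2→r4→r5→Out: bottleneck 1, flow now 19.
No augmenting path remains; maximum flow = 19.
In the residual graph, reachable from Res: {Res, r1}.
Min-cut edges: Res→r2 (10), r1→r4 (9); capacity 10 + 9 = 19.
This cut is saturated, so no flow can exceed 19.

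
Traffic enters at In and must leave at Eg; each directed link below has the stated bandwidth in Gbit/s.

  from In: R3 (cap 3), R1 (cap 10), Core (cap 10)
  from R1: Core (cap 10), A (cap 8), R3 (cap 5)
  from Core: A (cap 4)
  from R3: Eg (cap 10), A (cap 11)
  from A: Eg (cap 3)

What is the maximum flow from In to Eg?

Augment In→R3→Eg: bottleneck 3, flow now 3.
Augment In→R1→R3→Eg: bottleneck 5, flow now 8.
Augment In→R1→A→Eg: bottleneck 3, flow now 11.
No augmenting path remains; maximum flow = 11.
In the residual graph, reachable from In: {In, R1, Core, A}.
Min-cut edges: In→R3 (3), R1→R3 (5), A→Eg (3); capacity 3 + 5 + 3 = 11.
This cut is saturated, so no flow can exceed 11.

11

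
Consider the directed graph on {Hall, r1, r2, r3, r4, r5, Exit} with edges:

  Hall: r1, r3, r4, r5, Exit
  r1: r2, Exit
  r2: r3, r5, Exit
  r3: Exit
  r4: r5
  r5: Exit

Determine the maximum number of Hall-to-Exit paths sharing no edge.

4

Assign every edge capacity 1; by Menger, the answer equals the max flow.
Path Hall→Exit (+1); total 1.
Path Hall→r1→Exit (+1); total 2.
Path Hall→r3→Exit (+1); total 3.
Path Hall→r5→Exit (+1); total 4.
No residual Hall→Exit path; max flow = 4.
Certifying cut of size 4: {Hall→Exit, Hall→r1, Hall→r3, r5→Exit}.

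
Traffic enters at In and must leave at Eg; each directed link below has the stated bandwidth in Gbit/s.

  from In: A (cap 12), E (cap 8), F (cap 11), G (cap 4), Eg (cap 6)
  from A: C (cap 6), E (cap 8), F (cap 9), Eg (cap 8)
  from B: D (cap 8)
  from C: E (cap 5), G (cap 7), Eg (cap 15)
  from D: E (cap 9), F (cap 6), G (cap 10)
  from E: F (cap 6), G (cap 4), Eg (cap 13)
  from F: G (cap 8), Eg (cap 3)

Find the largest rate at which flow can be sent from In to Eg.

29

Augment In→Eg: bottleneck 6, flow now 6.
Augment In→A→Eg: bottleneck 8, flow now 14.
Augment In→E→Eg: bottleneck 8, flow now 22.
Augment In→F→Eg: bottleneck 3, flow now 25.
Augment In→A→C→Eg: bottleneck 4, flow now 29.
No augmenting path remains; maximum flow = 29.
In the residual graph, reachable from In: {In, F, G}.
Min-cut edges: In→A (12), In→E (8), In→Eg (6), F→Eg (3); capacity 12 + 8 + 6 + 3 = 29.
This cut is saturated, so no flow can exceed 29.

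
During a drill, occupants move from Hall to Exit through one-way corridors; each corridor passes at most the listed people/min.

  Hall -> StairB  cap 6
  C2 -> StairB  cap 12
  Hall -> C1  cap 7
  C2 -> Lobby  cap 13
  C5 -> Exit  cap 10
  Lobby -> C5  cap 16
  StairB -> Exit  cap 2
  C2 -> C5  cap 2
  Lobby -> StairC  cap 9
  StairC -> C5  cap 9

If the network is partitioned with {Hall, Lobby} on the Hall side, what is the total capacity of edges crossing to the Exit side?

38

Edges leaving {Hall, Lobby}: Hall→StairB (6), Hall→C1 (7), Lobby→StairC (9), Lobby→C5 (16).
Cut capacity = 6 + 7 + 9 + 16 = 38.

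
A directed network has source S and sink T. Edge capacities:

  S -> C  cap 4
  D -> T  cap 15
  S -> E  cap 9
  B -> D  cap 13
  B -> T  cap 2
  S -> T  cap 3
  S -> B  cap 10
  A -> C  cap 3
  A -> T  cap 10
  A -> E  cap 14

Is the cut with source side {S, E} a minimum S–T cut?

Given cut capacity: 10 + 4 + 3 = 17.
Augment S→T: bottleneck 3, flow now 3.
Augment S→B→T: bottleneck 2, flow now 5.
Augment S→B→D→T: bottleneck 8, flow now 13.
No augmenting path remains; maximum flow = 13.
In the residual graph, reachable from S: {S, C, E}.
Min-cut edges: S→B (10), S→T (3); capacity 10 + 3 = 13.
Cut capacity 17 exceeds the max flow 13, so it is not minimum.

No — its capacity is 17, but the minimum cut has capacity 13.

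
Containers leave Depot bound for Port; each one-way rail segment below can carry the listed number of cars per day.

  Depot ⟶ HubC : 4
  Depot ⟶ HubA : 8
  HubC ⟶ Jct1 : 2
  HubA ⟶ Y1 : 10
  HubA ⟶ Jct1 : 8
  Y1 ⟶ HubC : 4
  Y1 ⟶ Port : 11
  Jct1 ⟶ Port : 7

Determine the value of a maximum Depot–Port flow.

10

Augment Depot→HubC→Jct1→Port: bottleneck 2, flow now 2.
Augment Depot→HubA→Y1→Port: bottleneck 8, flow now 10.
No augmenting path remains; maximum flow = 10.
In the residual graph, reachable from Depot: {Depot, HubC}.
Min-cut edges: Depot→HubA (8), HubC→Jct1 (2); capacity 8 + 2 = 10.
This cut is saturated, so no flow can exceed 10.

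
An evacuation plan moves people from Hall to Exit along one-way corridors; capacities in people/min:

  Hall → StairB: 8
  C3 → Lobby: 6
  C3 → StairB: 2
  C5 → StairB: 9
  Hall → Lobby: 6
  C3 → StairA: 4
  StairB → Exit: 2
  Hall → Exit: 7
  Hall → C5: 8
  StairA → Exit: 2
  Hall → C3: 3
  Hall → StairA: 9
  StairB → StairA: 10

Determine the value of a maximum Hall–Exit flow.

11

Augment Hall→Exit: bottleneck 7, flow now 7.
Augment Hall→StairB→Exit: bottleneck 2, flow now 9.
Augment Hall→StairA→Exit: bottleneck 2, flow now 11.
No augmenting path remains; maximum flow = 11.
In the residual graph, reachable from Hall: {Hall, C3, C5, Lobby, StairB, StairA}.
Min-cut edges: Hall→Exit (7), StairB→Exit (2), StairA→Exit (2); capacity 7 + 2 + 2 = 11.
This cut is saturated, so no flow can exceed 11.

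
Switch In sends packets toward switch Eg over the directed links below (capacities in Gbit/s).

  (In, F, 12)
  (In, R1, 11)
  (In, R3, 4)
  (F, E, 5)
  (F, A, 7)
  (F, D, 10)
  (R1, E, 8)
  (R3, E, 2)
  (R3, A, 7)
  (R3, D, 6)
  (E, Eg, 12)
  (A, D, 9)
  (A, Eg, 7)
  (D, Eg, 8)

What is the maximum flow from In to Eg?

24

Augment In→F→E→Eg: bottleneck 5, flow now 5.
Augment In→F→A→Eg: bottleneck 7, flow now 12.
Augment In→R1→E→Eg: bottleneck 7, flow now 19.
Augment In→R3→D→Eg: bottleneck 4, flow now 23.
Augment In→R1→E→F→D→Eg: bottleneck 1, flow now 24. (uses reverse residual edge)
No augmenting path remains; maximum flow = 24.
In the residual graph, reachable from In: {In, R1}.
Min-cut edges: In→F (12), In→R3 (4), R1→E (8); capacity 12 + 4 + 8 = 24.
This cut is saturated, so no flow can exceed 24.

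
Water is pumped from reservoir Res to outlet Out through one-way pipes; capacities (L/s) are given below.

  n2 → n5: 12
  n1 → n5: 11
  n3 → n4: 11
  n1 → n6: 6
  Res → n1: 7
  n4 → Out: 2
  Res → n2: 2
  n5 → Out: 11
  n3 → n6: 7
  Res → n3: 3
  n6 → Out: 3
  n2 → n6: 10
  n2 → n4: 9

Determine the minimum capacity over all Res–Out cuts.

Augment Res→n1→n5→Out: bottleneck 7, flow now 7.
Augment Res→n2→n4→Out: bottleneck 2, flow now 9.
Augment Res→n3→n6→Out: bottleneck 3, flow now 12.
No augmenting path remains; maximum flow = 12.
By max-flow min-cut, the minimum cut capacity equals the max flow.
In the residual graph, reachable from Res: {Res}.
Min-cut edges: Res→n1 (7), Res→n2 (2), Res→n3 (3); capacity 7 + 2 + 3 = 12.

12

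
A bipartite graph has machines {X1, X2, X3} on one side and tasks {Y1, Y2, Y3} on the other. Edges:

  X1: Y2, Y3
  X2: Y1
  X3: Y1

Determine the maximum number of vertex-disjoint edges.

Unit-capacity flow: source→left, listed edges, right→sink; max matching = max flow.
Augmenting path X1→Y2 (+1); matched 1.
Augmenting path X2→Y1 (+1); matched 2.
No augmenting path remains; maximum matching = 2.
König certificate: {X1, Y1} is a vertex cover of size 2 (every listed pair touches it), so no matching can be larger.

2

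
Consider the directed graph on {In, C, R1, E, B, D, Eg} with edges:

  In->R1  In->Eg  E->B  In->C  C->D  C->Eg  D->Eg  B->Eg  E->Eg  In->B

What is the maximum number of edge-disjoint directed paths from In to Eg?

Assign every edge capacity 1; by Menger, the answer equals the max flow.
Path In→Eg (+1); total 1.
Path In→C→Eg (+1); total 2.
Path In→B→Eg (+1); total 3.
No residual In→Eg path; max flow = 3.
Certifying cut of size 3: {In→B, In→C, In→Eg}.

3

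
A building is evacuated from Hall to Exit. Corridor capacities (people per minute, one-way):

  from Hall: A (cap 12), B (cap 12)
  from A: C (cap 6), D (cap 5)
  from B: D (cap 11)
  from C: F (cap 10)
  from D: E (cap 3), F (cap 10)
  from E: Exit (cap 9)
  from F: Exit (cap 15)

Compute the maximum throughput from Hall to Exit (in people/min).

Augment Hall→A→C→F→Exit: bottleneck 6, flow now 6.
Augment Hall→A→D→E→Exit: bottleneck 3, flow now 9.
Augment Hall→A→D→F→Exit: bottleneck 2, flow now 11.
Augment Hall→B→D→F→Exit: bottleneck 7, flow now 18.
No augmenting path remains; maximum flow = 18.
In the residual graph, reachable from Hall: {Hall, A, B, C, D, F}.
Min-cut edges: D→E (3), F→Exit (15); capacity 3 + 15 = 18.
This cut is saturated, so no flow can exceed 18.

18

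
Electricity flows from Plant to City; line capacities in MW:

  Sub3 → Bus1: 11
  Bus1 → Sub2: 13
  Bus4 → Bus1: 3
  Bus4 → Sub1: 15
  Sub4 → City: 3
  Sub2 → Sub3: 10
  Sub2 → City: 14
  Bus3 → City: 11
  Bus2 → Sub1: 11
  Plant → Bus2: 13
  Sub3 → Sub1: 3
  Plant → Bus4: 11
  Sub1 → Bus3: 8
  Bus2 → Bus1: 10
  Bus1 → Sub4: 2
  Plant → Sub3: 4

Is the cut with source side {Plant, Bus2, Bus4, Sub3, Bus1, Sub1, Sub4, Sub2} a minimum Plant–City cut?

No — its capacity is 25, but the minimum cut has capacity 23.

Given cut capacity: 8 + 3 + 14 = 25.
Augment Plant→Bus2→Bus1→Sub4→City: bottleneck 2, flow now 2.
Augment Plant→Bus2→Bus1→Sub2→City: bottleneck 8, flow now 10.
Augment Plant→Bus2→Sub1→Bus3→City: bottleneck 3, flow now 13.
Augment Plant→Bus4→Bus1→Sub2→City: bottleneck 3, flow now 16.
Augment Plant→Bus4→Sub1→Bus3→City: bottleneck 5, flow now 21.
Augment Plant→Sub3→Bus1→Sub2→City: bottleneck 2, flow now 23.
No augmenting path remains; maximum flow = 23.
In the residual graph, reachable from Plant: {Plant, Bus2, Bus4, Sub3, Bus1, Sub1}.
Min-cut edges: Bus1→Sub4 (2), Bus1→Sub2 (13), Sub1→Bus3 (8); capacity 2 + 13 + 8 = 23.
Cut capacity 25 exceeds the max flow 23, so it is not minimum.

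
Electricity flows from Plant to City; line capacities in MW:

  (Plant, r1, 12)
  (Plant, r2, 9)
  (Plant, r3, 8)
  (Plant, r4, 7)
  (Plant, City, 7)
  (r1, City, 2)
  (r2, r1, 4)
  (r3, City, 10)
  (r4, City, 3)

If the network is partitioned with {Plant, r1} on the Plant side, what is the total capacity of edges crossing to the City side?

Edges leaving {Plant, r1}: Plant→r2 (9), Plant→r3 (8), Plant→r4 (7), Plant→City (7), r1→City (2).
Cut capacity = 9 + 8 + 7 + 7 + 2 = 33.

33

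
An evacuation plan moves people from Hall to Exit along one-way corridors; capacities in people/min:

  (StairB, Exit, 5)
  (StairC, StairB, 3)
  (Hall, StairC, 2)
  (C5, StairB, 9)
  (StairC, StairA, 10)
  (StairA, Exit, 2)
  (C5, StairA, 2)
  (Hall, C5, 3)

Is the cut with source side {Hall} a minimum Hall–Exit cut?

Given cut capacity: 2 + 3 = 5.
Augment Hall→StairC→StairB→Exit: bottleneck 2, flow now 2.
Augment Hall→C5→StairB→Exit: bottleneck 3, flow now 5.
No augmenting path remains; maximum flow = 5.
Cut capacity 5 equals the max flow, so it is a minimum cut.

Yes — it is a minimum cut (capacity 5).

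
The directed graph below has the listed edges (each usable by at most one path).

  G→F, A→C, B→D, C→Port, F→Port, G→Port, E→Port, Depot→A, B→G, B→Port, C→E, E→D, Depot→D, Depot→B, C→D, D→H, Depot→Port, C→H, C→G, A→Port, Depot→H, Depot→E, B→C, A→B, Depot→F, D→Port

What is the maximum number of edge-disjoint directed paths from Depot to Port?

6

Assign every edge capacity 1; by Menger, the answer equals the max flow.
Path Depot→Port (+1); total 1.
Path Depot→A→Port (+1); total 2.
Path Depot→B→Port (+1); total 3.
Path Depot→D→Port (+1); total 4.
Path Depot→E→Port (+1); total 5.
Path Depot→F→Port (+1); total 6.
No residual Depot→Port path; max flow = 6.
Certifying cut of size 6: {Depot→A, Depot→B, Depot→D, Depot→E, Depot→F, Depot→Port}.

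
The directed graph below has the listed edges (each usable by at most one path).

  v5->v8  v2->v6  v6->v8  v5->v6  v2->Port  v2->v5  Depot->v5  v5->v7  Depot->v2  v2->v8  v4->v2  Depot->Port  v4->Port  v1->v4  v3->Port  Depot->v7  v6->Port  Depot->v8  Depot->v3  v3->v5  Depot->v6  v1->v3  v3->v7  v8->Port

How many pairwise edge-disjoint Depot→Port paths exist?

5

Assign every edge capacity 1; by Menger, the answer equals the max flow.
Path Depot→Port (+1); total 1.
Path Depot→v2→Port (+1); total 2.
Path Depot→v3→Port (+1); total 3.
Path Depot→v6→Port (+1); total 4.
Path Depot→v8→Port (+1); total 5.
No residual Depot→Port path; max flow = 5.
Certifying cut of size 5: {Depot→Port, Depot→v2, Depot→v3, v6→Port, v8→Port}.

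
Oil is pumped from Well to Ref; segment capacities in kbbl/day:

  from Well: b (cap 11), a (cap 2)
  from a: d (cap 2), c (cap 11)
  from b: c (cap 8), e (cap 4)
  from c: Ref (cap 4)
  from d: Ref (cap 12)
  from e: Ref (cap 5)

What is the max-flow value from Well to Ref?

10

Augment Well→a→c→Ref: bottleneck 2, flow now 2.
Augment Well→b→c→Ref: bottleneck 2, flow now 4.
Augment Well→b→e→Ref: bottleneck 4, flow now 8.
Augment Well→b→c→a→d→Ref: bottleneck 2, flow now 10. (uses reverse residual edge)
No augmenting path remains; maximum flow = 10.
In the residual graph, reachable from Well: {Well, b, c}.
Min-cut edges: Well→a (2), b→e (4), c→Ref (4); capacity 2 + 4 + 4 = 10.
This cut is saturated, so no flow can exceed 10.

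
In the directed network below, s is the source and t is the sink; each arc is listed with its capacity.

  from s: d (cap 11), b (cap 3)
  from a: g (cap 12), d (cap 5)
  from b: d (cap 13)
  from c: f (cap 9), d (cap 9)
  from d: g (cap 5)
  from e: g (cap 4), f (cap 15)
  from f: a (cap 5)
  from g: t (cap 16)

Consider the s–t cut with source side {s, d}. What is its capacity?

8

Edges leaving {s, d}: s→b (3), d→g (5).
Cut capacity = 3 + 5 = 8.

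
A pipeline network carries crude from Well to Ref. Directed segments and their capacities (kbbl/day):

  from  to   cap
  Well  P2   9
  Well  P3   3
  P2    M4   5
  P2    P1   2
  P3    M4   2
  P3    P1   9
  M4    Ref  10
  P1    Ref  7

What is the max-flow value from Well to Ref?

10

Augment Well→P2→M4→Ref: bottleneck 5, flow now 5.
Augment Well→P2→P1→Ref: bottleneck 2, flow now 7.
Augment Well→P3→M4→Ref: bottleneck 2, flow now 9.
Augment Well→P3→P1→Ref: bottleneck 1, flow now 10.
No augmenting path remains; maximum flow = 10.
In the residual graph, reachable from Well: {Well, P2}.
Min-cut edges: Well→P3 (3), P2→M4 (5), P2→P1 (2); capacity 3 + 5 + 2 = 10.
This cut is saturated, so no flow can exceed 10.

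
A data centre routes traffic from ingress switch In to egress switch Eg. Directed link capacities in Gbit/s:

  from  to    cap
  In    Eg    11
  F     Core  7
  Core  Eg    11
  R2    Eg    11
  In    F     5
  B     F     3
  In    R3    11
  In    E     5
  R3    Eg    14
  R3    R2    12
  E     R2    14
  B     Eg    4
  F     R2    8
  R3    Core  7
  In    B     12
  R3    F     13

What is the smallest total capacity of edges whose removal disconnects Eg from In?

Augment In→Eg: bottleneck 11, flow now 11.
Augment In→B→Eg: bottleneck 4, flow now 15.
Augment In→R3→Eg: bottleneck 11, flow now 26.
Augment In→E→R2→Eg: bottleneck 5, flow now 31.
Augment In→F→Core→Eg: bottleneck 5, flow now 36.
Augment In→B→F→Core→Eg: bottleneck 2, flow now 38.
Augment In→B→F→R2→Eg: bottleneck 1, flow now 39.
No augmenting path remains; maximum flow = 39.
By max-flow min-cut, the minimum cut capacity equals the max flow.
In the residual graph, reachable from In: {In, B}.
Min-cut edges: In→R3 (11), In→E (5), In→F (5), In→Eg (11), B→F (3), B→Eg (4); capacity 11 + 5 + 5 + 11 + 3 + 4 = 39.

39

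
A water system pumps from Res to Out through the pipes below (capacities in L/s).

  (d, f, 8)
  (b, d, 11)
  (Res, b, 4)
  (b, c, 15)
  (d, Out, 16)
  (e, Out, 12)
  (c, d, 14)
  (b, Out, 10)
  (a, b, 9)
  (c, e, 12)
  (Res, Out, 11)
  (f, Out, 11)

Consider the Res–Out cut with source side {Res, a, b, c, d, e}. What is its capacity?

57

Edges leaving {Res, a, b, c, d, e}: Res→Out (11), b→Out (10), d→f (8), d→Out (16), e→Out (12).
Cut capacity = 11 + 10 + 8 + 16 + 12 = 57.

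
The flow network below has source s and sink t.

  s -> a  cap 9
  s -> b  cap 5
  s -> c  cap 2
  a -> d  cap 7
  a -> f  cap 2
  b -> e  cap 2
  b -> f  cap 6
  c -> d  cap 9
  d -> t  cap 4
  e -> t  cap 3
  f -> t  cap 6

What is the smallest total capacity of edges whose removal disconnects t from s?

11

Augment s→a→d→t: bottleneck 4, flow now 4.
Augment s→a→f→t: bottleneck 2, flow now 6.
Augment s→b→e→t: bottleneck 2, flow now 8.
Augment s→b→f→t: bottleneck 3, flow now 11.
No augmenting path remains; maximum flow = 11.
By max-flow min-cut, the minimum cut capacity equals the max flow.
In the residual graph, reachable from s: {s, a, c, d}.
Min-cut edges: s→b (5), a→f (2), d→t (4); capacity 5 + 2 + 4 = 11.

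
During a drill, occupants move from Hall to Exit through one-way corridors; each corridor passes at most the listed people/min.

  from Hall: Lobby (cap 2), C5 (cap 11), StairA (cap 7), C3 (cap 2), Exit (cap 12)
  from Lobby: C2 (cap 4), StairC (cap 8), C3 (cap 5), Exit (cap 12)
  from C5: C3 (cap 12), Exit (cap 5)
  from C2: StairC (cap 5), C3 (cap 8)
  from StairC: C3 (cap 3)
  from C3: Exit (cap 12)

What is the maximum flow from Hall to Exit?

27

Augment Hall→Exit: bottleneck 12, flow now 12.
Augment Hall→Lobby→Exit: bottleneck 2, flow now 14.
Augment Hall→C5→Exit: bottleneck 5, flow now 19.
Augment Hall→C3→Exit: bottleneck 2, flow now 21.
Augment Hall→C5→C3→Exit: bottleneck 6, flow now 27.
No augmenting path remains; maximum flow = 27.
In the residual graph, reachable from Hall: {Hall, StairA}.
Min-cut edges: Hall→Lobby (2), Hall→C5 (11), Hall→C3 (2), Hall→Exit (12); capacity 2 + 11 + 2 + 12 = 27.
This cut is saturated, so no flow can exceed 27.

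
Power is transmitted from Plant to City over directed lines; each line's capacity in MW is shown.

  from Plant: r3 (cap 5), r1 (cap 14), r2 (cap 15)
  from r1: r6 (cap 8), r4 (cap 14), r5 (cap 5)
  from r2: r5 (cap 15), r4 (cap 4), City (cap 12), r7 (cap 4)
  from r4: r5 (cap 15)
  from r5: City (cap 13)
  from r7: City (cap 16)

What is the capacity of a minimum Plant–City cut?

28

Augment Plant→r2→City: bottleneck 12, flow now 12.
Augment Plant→r1→r5→City: bottleneck 5, flow now 17.
Augment Plant→r2→r5→City: bottleneck 3, flow now 20.
Augment Plant→r1→r4→r5→City: bottleneck 5, flow now 25.
Augment Plant→r1→r4→r5→r2→r7→City: bottleneck 3, flow now 28. (uses reverse residual edge)
No augmenting path remains; maximum flow = 28.
By max-flow min-cut, the minimum cut capacity equals the max flow.
In the residual graph, reachable from Plant: {Plant, r1, r3, r4, r5, r6}.
Min-cut edges: Plant→r2 (15), r5→City (13); capacity 15 + 13 = 28.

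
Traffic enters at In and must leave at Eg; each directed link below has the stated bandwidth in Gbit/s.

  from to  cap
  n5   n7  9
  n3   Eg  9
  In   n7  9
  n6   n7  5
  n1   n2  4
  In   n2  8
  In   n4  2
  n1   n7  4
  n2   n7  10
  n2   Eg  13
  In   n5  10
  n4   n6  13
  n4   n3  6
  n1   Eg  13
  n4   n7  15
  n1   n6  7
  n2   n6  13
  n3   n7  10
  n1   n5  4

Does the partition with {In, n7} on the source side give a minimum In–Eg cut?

Given cut capacity: 8 + 2 + 10 = 20.
Augment In→n2→Eg: bottleneck 8, flow now 8.
Augment In→n4→n3→Eg: bottleneck 2, flow now 10.
No augmenting path remains; maximum flow = 10.
In the residual graph, reachable from In: {In, n5, n7}.
Min-cut edges: In→n2 (8), In→n4 (2); capacity 8 + 2 = 10.
Cut capacity 20 exceeds the max flow 10, so it is not minimum.

No — its capacity is 20, but the minimum cut has capacity 10.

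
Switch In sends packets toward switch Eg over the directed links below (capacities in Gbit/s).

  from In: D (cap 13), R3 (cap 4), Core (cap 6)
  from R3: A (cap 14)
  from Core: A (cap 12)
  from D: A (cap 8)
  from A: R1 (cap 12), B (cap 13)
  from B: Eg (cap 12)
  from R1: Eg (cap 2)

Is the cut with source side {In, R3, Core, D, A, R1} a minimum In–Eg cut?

Given cut capacity: 13 + 2 = 15.
Augment In→R3→A→B→Eg: bottleneck 4, flow now 4.
Augment In→Core→A→B→Eg: bottleneck 6, flow now 10.
Augment In→D→A→B→Eg: bottleneck 2, flow now 12.
Augment In→D→A→R1→Eg: bottleneck 2, flow now 14.
No augmenting path remains; maximum flow = 14.
In the residual graph, reachable from In: {In, R3, Core, D, A, B, R1}.
Min-cut edges: B→Eg (12), R1→Eg (2); capacity 12 + 2 = 14.
Cut capacity 15 exceeds the max flow 14, so it is not minimum.

No — its capacity is 15, but the minimum cut has capacity 14.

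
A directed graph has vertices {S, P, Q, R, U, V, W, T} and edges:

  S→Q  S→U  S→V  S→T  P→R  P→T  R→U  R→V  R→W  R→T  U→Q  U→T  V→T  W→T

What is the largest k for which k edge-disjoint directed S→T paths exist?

Assign every edge capacity 1; by Menger, the answer equals the max flow.
Path S→T (+1); total 1.
Path S→U→T (+1); total 2.
Path S→V→T (+1); total 3.
No residual S→T path; max flow = 3.
Certifying cut of size 3: {S→T, S→U, S→V}.

3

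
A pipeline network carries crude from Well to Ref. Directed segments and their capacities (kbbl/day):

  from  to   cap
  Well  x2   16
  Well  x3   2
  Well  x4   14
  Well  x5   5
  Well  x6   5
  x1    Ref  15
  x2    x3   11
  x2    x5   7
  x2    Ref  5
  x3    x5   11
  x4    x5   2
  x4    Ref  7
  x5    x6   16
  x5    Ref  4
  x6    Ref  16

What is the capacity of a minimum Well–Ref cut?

Augment Well→x2→Ref: bottleneck 5, flow now 5.
Augment Well→x4→Ref: bottleneck 7, flow now 12.
Augment Well→x5→Ref: bottleneck 4, flow now 16.
Augment Well→x6→Ref: bottleneck 5, flow now 21.
Augment Well→x5→x6→Ref: bottleneck 1, flow now 22.
Augment Well→x2→x5→x6→Ref: bottleneck 7, flow now 29.
Augment Well→x3→x5→x6→Ref: bottleneck 2, flow now 31.
Augment Well→x4→x5→x6→Ref: bottleneck 1, flow now 32.
No augmenting path remains; maximum flow = 32.
By max-flow min-cut, the minimum cut capacity equals the max flow.
In the residual graph, reachable from Well: {Well, x2, x3, x4, x5, x6}.
Min-cut edges: x2→Ref (5), x4→Ref (7), x5→Ref (4), x6→Ref (16); capacity 5 + 7 + 4 + 16 = 32.

32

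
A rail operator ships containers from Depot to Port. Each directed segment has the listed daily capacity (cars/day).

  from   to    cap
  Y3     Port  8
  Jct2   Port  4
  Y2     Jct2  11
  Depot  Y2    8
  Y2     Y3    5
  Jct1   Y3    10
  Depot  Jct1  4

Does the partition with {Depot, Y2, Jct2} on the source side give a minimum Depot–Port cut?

No — its capacity is 13, but the minimum cut has capacity 12.

Given cut capacity: 4 + 5 + 4 = 13.
Augment Depot→Jct1→Y3→Port: bottleneck 4, flow now 4.
Augment Depot→Y2→Jct2→Port: bottleneck 4, flow now 8.
Augment Depot→Y2→Y3→Port: bottleneck 4, flow now 12.
No augmenting path remains; maximum flow = 12.
In the residual graph, reachable from Depot: {Depot}.
Min-cut edges: Depot→Jct1 (4), Depot→Y2 (8); capacity 4 + 8 = 12.
Cut capacity 13 exceeds the max flow 12, so it is not minimum.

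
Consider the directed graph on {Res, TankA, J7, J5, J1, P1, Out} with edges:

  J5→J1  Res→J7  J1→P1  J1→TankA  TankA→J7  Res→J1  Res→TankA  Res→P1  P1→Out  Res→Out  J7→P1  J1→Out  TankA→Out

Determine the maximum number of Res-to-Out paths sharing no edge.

4

Assign every edge capacity 1; by Menger, the answer equals the max flow.
Path Res→Out (+1); total 1.
Path Res→TankA→Out (+1); total 2.
Path Res→J1→Out (+1); total 3.
Path Res→P1→Out (+1); total 4.
No residual Res→Out path; max flow = 4.
Certifying cut of size 4: {P1→Out, Res→J1, Res→Out, Res→TankA}.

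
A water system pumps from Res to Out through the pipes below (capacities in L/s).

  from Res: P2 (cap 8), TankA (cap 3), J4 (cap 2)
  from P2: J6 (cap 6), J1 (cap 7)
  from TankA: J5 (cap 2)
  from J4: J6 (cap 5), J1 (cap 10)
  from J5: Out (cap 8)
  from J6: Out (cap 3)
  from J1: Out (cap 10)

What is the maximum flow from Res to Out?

Augment Res→P2→J6→Out: bottleneck 3, flow now 3.
Augment Res→P2→J1→Out: bottleneck 5, flow now 8.
Augment Res→TankA→J5→Out: bottleneck 2, flow now 10.
Augment Res→J4→J1→Out: bottleneck 2, flow now 12.
No augmenting path remains; maximum flow = 12.
In the residual graph, reachable from Res: {Res, TankA}.
Min-cut edges: Res→P2 (8), Res→J4 (2), TankA→J5 (2); capacity 8 + 2 + 2 = 12.
This cut is saturated, so no flow can exceed 12.

12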